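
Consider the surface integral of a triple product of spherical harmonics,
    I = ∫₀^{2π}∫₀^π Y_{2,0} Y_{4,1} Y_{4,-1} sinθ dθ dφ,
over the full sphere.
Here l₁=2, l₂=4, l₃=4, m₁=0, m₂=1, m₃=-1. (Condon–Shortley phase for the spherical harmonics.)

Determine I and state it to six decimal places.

-0.139264

Rules hold: Σm=0, L=10 even, 2≤4≤6.
N = 5·9·9 = 405
Δ = 2!·2!·6!/11! = 1/13860
Racah Σ t=0..2: t=0:+1/192 t=1:−1/36 t=2:+1/192 = -5/288
⇒ 3j(2 4 4; 0 0 0)² = 20/693, sgn -1
Racah Σ t=0..2: t=0:+1/480 t=1:−1/48 t=2:+1/144 = -17/1440
⇒ 3j(2 4 4; 0 1 -1)² = 289/13860, sgn +1
4πI² = N·(3j₀)²·(3jₘ)² = 1445/5929
I = -1·√(0.243717/4π) = -0.13926381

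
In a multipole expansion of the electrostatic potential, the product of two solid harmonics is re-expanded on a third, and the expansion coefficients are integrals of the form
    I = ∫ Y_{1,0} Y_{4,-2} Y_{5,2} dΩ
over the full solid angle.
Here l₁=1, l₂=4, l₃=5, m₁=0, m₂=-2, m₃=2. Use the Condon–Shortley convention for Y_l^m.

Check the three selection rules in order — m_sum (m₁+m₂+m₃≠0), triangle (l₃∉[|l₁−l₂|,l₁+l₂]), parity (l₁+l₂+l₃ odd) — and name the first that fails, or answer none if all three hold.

none

m₁+m₂+m₃ = 0 − 2 + 2 = 0  ✓
triangle: |1−4|=3 ≤ l₃=5 ≤ 1+4=5  ✓
parity: l₁+l₂+l₃ = 10 is even  ✓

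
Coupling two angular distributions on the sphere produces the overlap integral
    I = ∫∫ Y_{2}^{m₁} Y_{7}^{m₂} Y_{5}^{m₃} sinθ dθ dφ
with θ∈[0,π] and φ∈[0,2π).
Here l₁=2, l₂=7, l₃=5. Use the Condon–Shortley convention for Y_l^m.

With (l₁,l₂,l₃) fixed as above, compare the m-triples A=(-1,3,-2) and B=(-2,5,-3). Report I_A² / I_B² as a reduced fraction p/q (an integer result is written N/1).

Same 2,7,5: normalisation and zero-m 3j drop out of the ratio.
A: Δ: 4! 0! 10! / 15! → 1/15015; sum: t=3:−1/181440 = -1/181440; 3j²(2 7 5; -1 3 -2) = Δ·Π!·Σ² = 32/1001  (sign +1)
B: Δ: 4! 0! 10! / 15! → 1/15015; sum: t=4:+1/1935360 = 1/1935360; 3j²(2 7 5; -2 5 -3) = Δ·Π!·Σ² = 3/91  (sign +1)
I_A²/I_B² = (32/1001)/(3/91) = 32/33

32/33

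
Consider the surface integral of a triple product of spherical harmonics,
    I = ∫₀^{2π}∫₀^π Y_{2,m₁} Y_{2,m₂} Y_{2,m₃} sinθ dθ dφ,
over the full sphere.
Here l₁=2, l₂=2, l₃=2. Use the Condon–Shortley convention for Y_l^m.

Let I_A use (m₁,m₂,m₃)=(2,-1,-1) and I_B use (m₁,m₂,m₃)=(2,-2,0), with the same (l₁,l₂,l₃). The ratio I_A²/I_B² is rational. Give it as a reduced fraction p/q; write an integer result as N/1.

3/2

l's match ⇒ only the (l;m) 3-j factors differ between A and B.
A: triangle coeff Δ(2,2,2) = 1/630; Σ_t [0,0]: t=0:+1/4 = 1/4; (3j)²=3/35 [(2 2 2; 2 -1 -1)], sign=-1
B: triangle coeff Δ(2,2,2) = 1/630; Σ_t [0,0]: t=0:+1/8 = 1/8; (3j)²=2/35 [(2 2 2; 2 -2 0)], sign=+1
I_A²/I_B² = (3/35)/(2/35) = 3/2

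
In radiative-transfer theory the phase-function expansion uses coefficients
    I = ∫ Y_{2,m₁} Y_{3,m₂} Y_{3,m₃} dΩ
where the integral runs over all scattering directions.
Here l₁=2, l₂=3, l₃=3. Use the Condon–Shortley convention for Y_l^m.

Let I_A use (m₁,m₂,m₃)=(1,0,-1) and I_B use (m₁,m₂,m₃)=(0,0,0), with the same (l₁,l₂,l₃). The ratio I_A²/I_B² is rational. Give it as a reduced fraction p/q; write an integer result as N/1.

1/8

l's match ⇒ only the (l;m) 3-j factors differ between A and B.
A: triangle coeff Δ(2,3,3) = 1/3780; Σ_t [0,1]: t=0:+1/12 t=1:−1/8 = -1/24; (3j)²=1/210 [(2 3 3; 1 0 -1)], sign=-1
B: triangle coeff Δ(2,3,3) = 1/3780; Σ_t [0,2]: t=0:+1/24 t=1:−1/4 t=2:+1/24 = -1/6; (3j)²=4/105 [(2 3 3; 0 0 0)], sign=+1
I_A²/I_B² = (1/210)/(4/105) = 1/8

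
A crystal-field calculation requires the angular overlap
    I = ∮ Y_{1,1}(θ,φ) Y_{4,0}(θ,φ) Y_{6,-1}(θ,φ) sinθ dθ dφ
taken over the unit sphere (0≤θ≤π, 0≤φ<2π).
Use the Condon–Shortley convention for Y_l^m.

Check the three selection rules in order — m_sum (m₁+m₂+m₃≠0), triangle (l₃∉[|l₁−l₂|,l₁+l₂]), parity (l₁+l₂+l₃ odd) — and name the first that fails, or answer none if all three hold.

triangle

azimuthal sum: 1 + 0 − 1 = 0  ✓
3 ≤ 6 ≤ 5 (triangle on l)  ✗
L = 1 + 4 + 6 = 11 (odd)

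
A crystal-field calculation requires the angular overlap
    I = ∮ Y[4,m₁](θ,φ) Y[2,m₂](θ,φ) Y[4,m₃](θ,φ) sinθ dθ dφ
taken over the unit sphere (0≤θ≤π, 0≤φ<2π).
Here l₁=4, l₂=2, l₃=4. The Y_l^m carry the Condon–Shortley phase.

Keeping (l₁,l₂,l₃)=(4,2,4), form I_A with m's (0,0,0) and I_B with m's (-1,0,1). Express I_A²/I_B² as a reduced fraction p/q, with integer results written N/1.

400/289

Same 4,2,4: normalisation and zero-m 3j drop out of the ratio.
A: Δ: 2! 6! 2! / 11! → 1/13860; sum: t=0:+1/192 t=1:−1/36 t=2:+1/192 = -5/288; 3j²(4 2 4; 0 0 0) = Δ·Π!·Σ² = 20/693  (sign -1)
B: Δ: 2! 6! 2! / 11! → 1/13860; sum: t=0:+1/480 t=1:−1/48 t=2:+1/144 = -17/1440; 3j²(4 2 4; -1 0 1) = Δ·Π!·Σ² = 289/13860  (sign +1)
I_A²/I_B² = (20/693)/(289/13860) = 400/289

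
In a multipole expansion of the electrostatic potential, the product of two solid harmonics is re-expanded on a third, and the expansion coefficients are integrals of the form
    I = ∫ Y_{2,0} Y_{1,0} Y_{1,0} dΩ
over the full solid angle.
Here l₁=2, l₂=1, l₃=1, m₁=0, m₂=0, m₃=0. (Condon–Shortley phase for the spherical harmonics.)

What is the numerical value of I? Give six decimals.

Rules hold: Σm=0, L=4 even, 1≤1≤3.
N = 5·3·3 = 45
Δ = 2!·2!·0!/5! = 1/30
Racah Σ t=1..1: t=1:−1/1 = -1/1
⇒ 3j(2 1 1; 0 0 0)² = 2/15, sgn +1
(m-triple is (0,0,0) — same symbol as above.)
4πI² = N·(3j₀)²·(3jₘ)² = 4/5
I = +1·√(0.8/4π) = 0.25231325

0.252313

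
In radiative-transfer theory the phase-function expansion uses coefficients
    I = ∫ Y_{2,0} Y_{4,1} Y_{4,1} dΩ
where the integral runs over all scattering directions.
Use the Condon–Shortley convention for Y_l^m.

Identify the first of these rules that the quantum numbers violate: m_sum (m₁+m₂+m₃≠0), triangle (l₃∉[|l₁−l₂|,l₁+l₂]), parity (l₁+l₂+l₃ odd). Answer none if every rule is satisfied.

azimuthal sum: 0 + 1 + 1 = 2  ✗
2 ≤ 4 ≤ 6 (triangle on l)
L = 2 + 4 + 4 = 10 (even)

m_sum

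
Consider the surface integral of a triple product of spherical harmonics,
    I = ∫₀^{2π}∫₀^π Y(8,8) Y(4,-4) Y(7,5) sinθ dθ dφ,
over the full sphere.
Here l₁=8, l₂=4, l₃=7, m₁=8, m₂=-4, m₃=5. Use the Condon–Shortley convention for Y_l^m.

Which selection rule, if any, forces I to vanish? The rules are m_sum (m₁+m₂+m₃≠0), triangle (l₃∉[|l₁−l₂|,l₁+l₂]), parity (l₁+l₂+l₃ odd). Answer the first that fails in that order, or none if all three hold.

m_sum

Σmᵢ = 9  ✗
l₃∈[|l₁−l₂|,l₁+l₂]=[4,12], have l₃=7
Σlᵢ = 19 ⇒ odd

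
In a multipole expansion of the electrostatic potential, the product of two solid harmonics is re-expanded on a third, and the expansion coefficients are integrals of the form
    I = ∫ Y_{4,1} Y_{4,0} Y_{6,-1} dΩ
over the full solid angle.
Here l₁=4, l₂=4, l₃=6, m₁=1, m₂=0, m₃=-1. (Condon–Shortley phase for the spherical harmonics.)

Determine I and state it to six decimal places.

-0.103072

Checks pass: Σm=0; 14 even; l₃=6∈[0,8].
(2·4+1)(2·4+1)(2·6+1) = 1053
Δ: 2! 6! 6! / 15! → 1/1261260
sum: t=0:+1/4608 t=1:−1/1296 t=2:+1/4608 = -7/20736
3j²(4 4 6; 0 0 0) = Δ·Π!·Σ² = 20/1287  (sign -1)
sum: t=0:+1/3456 t=1:−1/1728 t=2:+1/11520 = -7/34560
3j²(4 4 6; 1 0 -1) = Δ·Π!·Σ² = 7/858  (sign +1)
combine: 4πI² = 1053·20/1287·7/858 = 210/1573
take √, sign -1: I = -0.10307192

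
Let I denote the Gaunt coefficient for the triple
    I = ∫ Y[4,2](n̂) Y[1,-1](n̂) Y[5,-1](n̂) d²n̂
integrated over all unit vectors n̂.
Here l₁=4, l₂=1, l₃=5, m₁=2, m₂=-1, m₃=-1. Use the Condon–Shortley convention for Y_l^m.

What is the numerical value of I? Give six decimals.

-0.120286

Checks pass: Σm=0; 10 even; l₃=5∈[3,5].
(2·4+1)(2·1+1)(2·5+1) = 297
Δ: 0! 8! 2! / 11! → 1/495
sum: t=0:+1/576 = 1/576
3j²(4 1 5; 0 0 0) = Δ·Π!·Σ² = 5/99  (sign -1)
sum: t=0:+1/2880 = 1/2880
3j²(4 1 5; 2 -1 -1) = Δ·Π!·Σ² = 2/165  (sign +1)
combine: 4πI² = 297·5/99·2/165 = 2/11
take √, sign -1: I = -0.12028562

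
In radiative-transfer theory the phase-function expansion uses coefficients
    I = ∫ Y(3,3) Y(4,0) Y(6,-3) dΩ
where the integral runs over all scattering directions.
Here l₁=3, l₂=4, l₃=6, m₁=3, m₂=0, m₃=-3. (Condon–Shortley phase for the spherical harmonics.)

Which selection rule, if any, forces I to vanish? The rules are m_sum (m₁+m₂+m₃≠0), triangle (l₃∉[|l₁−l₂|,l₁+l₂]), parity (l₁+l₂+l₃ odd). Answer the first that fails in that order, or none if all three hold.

parity

m₁+m₂+m₃ = 3 + 0 − 3 = 0  ✓
triangle: |3−4|=1 ≤ l₃=6 ≤ 3+4=7  ✓
parity: l₁+l₂+l₃ = 13 is odd  ✗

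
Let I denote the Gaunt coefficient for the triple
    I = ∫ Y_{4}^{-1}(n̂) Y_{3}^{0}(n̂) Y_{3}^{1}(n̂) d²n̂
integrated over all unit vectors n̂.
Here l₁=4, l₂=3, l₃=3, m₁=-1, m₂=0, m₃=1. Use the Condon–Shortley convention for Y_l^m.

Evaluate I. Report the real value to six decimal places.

-0.099323

Rules hold: Σm=0, L=10 even, 1≤3≤7.
N = 9·7·7 = 441
Δ = 4!·4!·2!/11! = 1/34650
Racah Σ t=1..3: t=1:−1/72 t=2:+1/16 t=3:−1/72 = 5/144
⇒ 3j(4 3 3; 0 0 0)² = 2/77, sgn -1
Racah Σ t=1..3: t=1:−1/288 t=2:+1/24 t=3:−1/48 = 5/288
⇒ 3j(4 3 3; -1 0 1)² = 5/462, sgn +1
4πI² = N·(3j₀)²·(3jₘ)² = 15/121
I = -1·√(0.123967/4π) = -0.09932258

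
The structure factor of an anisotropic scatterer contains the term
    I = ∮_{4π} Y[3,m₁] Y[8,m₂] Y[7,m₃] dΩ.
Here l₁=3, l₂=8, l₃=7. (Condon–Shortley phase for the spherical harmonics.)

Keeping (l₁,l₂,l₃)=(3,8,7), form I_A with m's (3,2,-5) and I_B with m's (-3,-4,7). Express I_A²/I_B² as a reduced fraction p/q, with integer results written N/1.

990/91

l's match ⇒ only the (l;m) 3-j factors differ between A and B.
A: triangle coeff Δ(3,8,7) = 1/5290740; Σ_t [0,0]: t=0:+1/348364800 = 1/348364800; (3j)²=165/58786 [(3 8 7; 3 2 -5)], sign=+1
B: triangle coeff Δ(3,8,7) = 1/5290740; Σ_t [4,4]: t=4:+1/22992076800 = 1/22992076800; (3j)²=1/3876 [(3 8 7; -3 -4 7)], sign=+1
I_A²/I_B² = (165/58786)/(1/3876) = 990/91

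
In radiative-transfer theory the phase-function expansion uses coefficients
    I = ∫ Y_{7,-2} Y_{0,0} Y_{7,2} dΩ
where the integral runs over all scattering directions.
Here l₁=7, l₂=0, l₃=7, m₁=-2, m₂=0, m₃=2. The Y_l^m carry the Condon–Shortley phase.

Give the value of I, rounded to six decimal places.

Rules hold: Σm=0, L=14 even, 7≤7≤7.
N = 15·1·15 = 225
Δ = 0!·14!·0!/15! = 1/15
Racah Σ t=0..0: t=0:+1/25401600 = 1/25401600
⇒ 3j(7 0 7; 0 0 0)² = 1/15, sgn -1
Racah Σ t=0..0: t=0:+1/43545600 = 1/43545600
⇒ 3j(7 0 7; -2 0 2)² = 1/15, sgn -1
4πI² = N·(3j₀)²·(3jₘ)² = 1/1
I = +1·√(1/4π) = 0.28209479

0.282095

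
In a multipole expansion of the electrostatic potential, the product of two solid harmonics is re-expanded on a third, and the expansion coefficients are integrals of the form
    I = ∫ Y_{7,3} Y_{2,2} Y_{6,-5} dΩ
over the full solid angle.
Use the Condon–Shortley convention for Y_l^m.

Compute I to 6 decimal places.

L=15 odd ⇒ parity kills the (l;000) factor ⇒ I = 0

0.000000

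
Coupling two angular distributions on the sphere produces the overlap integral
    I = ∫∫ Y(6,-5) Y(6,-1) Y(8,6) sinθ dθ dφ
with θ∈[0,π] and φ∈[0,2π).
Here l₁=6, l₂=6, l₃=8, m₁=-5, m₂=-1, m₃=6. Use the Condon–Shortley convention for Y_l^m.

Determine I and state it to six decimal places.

-0.091807

Rules hold: Σm=0, L=20 even, 0≤8≤12.
N = 13·13·17 = 2873
Δ = 4!·8!·8!/21! = 1/1309458150
Racah Σ t=0..4: t=0:+1/49766400 t=1:−1/3110400 t=2:+1/1327104 t=3:−1/3110400 t=4:+1/49766400 = 1/6635520
⇒ 3j(6 6 8; 0 0 0)² = 350/46189, sgn +1
Racah Σ t=3..4: t=3:−1/348364800 t=4:+1/609638400 = -1/812851200
⇒ 3j(6 6 8; -5 -1 6)² = 11/2261, sgn -1
4πI² = N·(3j₀)²·(3jₘ)² = 650/6137
I = -1·√(0.105915/4π) = -0.09180655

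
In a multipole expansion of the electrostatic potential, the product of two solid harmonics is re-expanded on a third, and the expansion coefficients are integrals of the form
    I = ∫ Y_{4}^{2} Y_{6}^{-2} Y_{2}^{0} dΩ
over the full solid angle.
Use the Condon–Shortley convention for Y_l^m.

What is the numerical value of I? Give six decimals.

m-sum 0 ✓  L=12 even ✓  2≤2≤10 ✓
Π(2lᵢ+1) = 9×13×5 = 585
triangle coeff Δ(4,6,2) = 1/6435
Σ_t [4,4]: t=4:+1/2304 = 1/2304
(3j)²=5/143 [(4 6 2; 0 0 0)], sign=+1
Σ_t [2,2]: t=2:+1/5760 = 1/5760
(3j)²=56/2145 [(4 6 2; 2 -2 0)], sign=+1
⇒ 4πI² = 840/1573
I = (+1)√(840/1573/(4π)) = 0.20614383

0.206144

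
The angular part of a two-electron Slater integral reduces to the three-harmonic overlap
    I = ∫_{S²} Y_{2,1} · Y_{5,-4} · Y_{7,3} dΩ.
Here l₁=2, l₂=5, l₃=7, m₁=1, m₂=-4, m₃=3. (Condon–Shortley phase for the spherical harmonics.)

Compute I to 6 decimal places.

-0.071671

Rules hold: Σm=0, L=14 even, 3≤7≤7.
N = 5·11·15 = 825
Δ = 0!·4!·10!/15! = 1/15015
Racah Σ t=0..0: t=0:+1/57600 = 1/57600
⇒ 3j(2 5 7; 0 0 0)² = 21/715, sgn -1
Racah Σ t=0..0: t=0:+1/2177280 = 1/2177280
⇒ 3j(2 5 7; 1 -4 3)² = 8/3003, sgn +1
4πI² = N·(3j₀)²·(3jₘ)² = 120/1859
I = -1·√(0.0645508/4π) = -0.07167142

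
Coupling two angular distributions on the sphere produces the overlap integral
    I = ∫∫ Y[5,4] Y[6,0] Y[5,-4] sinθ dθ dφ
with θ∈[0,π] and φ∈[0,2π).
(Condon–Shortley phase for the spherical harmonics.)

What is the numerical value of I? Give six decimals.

m-sum 0 ✓  L=16 even ✓  1≤5≤11 ✓
Π(2lᵢ+1) = 11×13×11 = 1573
triangle coeff Δ(5,6,5) = 1/28588560
Σ_t [1,5]: t=1:−1/345600 t=2:+1/13824 t=3:−1/5184 t=4:+1/13824 t=5:−1/345600 = -7/129600
(3j)²=80/7293 [(5 6 5; 0 0 0)], sign=+1
Σ_t [0,1]: t=0:+1/3110400 t=1:−1/345600 = -1/388800
(3j)²=192/12155 [(5 6 5; 4 0 -4)], sign=+1
⇒ 4πI² = 1024/3757
I = (+1)√(1024/3757/(4π)) = 0.14727345

0.147273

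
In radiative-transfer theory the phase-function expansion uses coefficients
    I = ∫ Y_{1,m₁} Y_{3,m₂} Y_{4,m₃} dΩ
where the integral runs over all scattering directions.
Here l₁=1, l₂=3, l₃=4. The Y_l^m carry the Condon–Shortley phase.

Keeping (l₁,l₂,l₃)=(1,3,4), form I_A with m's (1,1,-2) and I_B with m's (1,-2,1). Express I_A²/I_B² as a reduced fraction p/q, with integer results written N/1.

Same 1,3,4: normalisation and zero-m 3j drop out of the ratio.
A: Δ: 0! 2! 6! / 9! → 1/252; sum: t=0:+1/96 = 1/96; 3j²(1 3 4; 1 1 -2) = Δ·Π!·Σ² = 5/84  (sign +1)
B: Δ: 0! 2! 6! / 9! → 1/252; sum: t=0:+1/240 = 1/240; 3j²(1 3 4; 1 -2 1) = Δ·Π!·Σ² = 1/84  (sign -1)
I_A²/I_B² = (5/84)/(1/84) = 5/1

5/1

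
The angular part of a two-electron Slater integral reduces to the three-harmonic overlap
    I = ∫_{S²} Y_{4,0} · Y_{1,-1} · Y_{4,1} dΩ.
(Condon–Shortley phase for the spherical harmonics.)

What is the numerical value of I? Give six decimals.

l₁+l₂+l₃=9 is odd: 3j(l;000)=0 ⇒ I=0

0.000000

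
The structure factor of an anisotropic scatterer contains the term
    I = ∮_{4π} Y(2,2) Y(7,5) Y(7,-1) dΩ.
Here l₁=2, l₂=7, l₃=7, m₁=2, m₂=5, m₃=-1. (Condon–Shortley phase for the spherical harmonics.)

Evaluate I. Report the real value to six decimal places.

0.000000

2 + 5 − 1 = 6 ≠ 0: azimuthal integral kills it; I = 0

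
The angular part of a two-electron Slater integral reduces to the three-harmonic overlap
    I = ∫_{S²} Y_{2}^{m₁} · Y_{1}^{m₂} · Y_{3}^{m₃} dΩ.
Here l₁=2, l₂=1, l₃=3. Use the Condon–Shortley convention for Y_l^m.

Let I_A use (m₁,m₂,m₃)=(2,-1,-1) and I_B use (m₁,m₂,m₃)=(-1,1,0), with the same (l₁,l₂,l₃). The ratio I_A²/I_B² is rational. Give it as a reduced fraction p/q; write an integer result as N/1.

Shared (l₁,l₂,l₃)=(2,1,3): N and (l;000)² cancel in I_A²/I_B².
A: Δ = 0!·4!·2!/7! = 1/105; Racah Σ t=0..0: t=0:+1/48 = 1/48; ⇒ 3j(2 1 3; 2 -1 -1)² = 1/105, sgn +1
B: Δ = 0!·4!·2!/7! = 1/105; Racah Σ t=0..0: t=0:+1/12 = 1/12; ⇒ 3j(2 1 3; -1 1 0)² = 1/35, sgn -1
I_A²/I_B² = (1/105)/(1/35) = 1/3

1/3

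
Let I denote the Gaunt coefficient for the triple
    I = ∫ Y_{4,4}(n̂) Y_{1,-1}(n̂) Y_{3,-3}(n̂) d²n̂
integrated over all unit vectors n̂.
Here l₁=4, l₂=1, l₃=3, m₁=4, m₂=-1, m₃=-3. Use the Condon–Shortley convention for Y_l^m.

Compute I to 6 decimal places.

Rules hold: Σm=0, L=8 even, 3≤3≤5.
N = 9·3·7 = 189
Δ = 2!·6!·0!/9! = 1/252
Racah Σ t=1..1: t=1:−1/36 = -1/36
⇒ 3j(4 1 3; 0 0 0)² = 4/63, sgn +1
Racah Σ t=0..0: t=0:+1/1440 = 1/1440
⇒ 3j(4 1 3; 4 -1 -3)² = 1/9, sgn +1
4πI² = N·(3j₀)²·(3jₘ)² = 4/3
I = +1·√(1.33333/4π) = 0.32573501

0.325735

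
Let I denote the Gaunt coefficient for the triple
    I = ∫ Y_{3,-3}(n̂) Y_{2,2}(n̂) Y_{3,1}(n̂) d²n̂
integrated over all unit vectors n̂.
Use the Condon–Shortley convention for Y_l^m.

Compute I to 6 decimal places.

0.132981

Checks pass: Σm=0; 8 even; l₃=3∈[1,5].
(2·3+1)(2·2+1)(2·3+1) = 245
Δ: 2! 4! 2! / 9! → 1/3780
sum: t=0:+1/24 t=1:−1/4 t=2:+1/24 = -1/6
3j²(3 2 3; 0 0 0) = Δ·Π!·Σ² = 4/105  (sign +1)
sum: t=2:+1/96 = 1/96
3j²(3 2 3; -3 2 1) = Δ·Π!·Σ² = 1/42  (sign +1)
combine: 4πI² = 245·4/105·1/42 = 2/9
take √, sign +1: I = 0.13298076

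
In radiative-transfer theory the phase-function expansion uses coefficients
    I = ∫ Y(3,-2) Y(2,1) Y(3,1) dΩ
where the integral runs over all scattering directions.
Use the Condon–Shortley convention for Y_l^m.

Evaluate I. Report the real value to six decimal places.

Checks pass: Σm=0; 8 even; l₃=3∈[1,5].
(2·3+1)(2·2+1)(2·3+1) = 245
Δ: 2! 4! 2! / 9! → 1/3780
sum: t=0:+1/24 t=1:−1/4 t=2:+1/24 = -1/6
3j²(3 2 3; 0 0 0) = Δ·Π!·Σ² = 4/105  (sign +1)
sum: t=1:−1/48 t=2:+1/12 = 1/16
3j²(3 2 3; -2 1 1) = Δ·Π!·Σ² = 1/28  (sign +1)
combine: 4πI² = 245·4/105·1/28 = 1/3
take √, sign +1: I = 0.16286750

0.162868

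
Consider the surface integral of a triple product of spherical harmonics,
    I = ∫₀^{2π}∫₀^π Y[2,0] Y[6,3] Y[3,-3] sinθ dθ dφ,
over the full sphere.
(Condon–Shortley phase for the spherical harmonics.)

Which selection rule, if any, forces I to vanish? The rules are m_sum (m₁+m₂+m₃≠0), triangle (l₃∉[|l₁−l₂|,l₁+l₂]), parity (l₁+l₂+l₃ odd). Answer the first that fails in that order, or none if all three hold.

triangle

Σmᵢ = 0  ✓
l₃∈[|l₁−l₂|,l₁+l₂]=[4,8], have l₃=3  ✗
Σlᵢ = 11 ⇒ odd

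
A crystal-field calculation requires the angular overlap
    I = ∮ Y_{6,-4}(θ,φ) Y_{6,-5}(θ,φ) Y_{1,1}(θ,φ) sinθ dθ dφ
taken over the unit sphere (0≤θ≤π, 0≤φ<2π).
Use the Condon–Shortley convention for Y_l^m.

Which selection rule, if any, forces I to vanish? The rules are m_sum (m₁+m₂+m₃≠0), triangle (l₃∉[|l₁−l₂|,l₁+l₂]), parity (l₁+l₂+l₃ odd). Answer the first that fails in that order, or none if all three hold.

m_sum

azimuthal sum: -4 − 5 + 1 = -8  ✗
0 ≤ 1 ≤ 12 (triangle on l)
L = 6 + 6 + 1 = 13 (odd)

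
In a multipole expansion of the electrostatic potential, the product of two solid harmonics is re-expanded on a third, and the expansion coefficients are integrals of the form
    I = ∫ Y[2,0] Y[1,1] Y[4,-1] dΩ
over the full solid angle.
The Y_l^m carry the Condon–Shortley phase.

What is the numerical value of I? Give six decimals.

0.000000

l₃=4 ∉ [1,3] — triangle fails ⇒ I = 0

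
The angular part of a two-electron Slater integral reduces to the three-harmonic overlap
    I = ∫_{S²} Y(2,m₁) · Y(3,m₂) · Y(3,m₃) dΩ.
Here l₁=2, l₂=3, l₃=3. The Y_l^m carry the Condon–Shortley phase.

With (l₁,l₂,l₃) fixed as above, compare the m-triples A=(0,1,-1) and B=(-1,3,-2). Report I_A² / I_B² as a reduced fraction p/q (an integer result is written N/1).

Same 2,3,3: normalisation and zero-m 3j drop out of the ratio.
A: Δ: 2! 2! 4! / 9! → 1/3780; sum: t=0:+1/96 t=1:−1/6 t=2:+1/16 = -3/32; 3j²(2 3 3; 0 1 -1) = Δ·Π!·Σ² = 3/140  (sign -1)
B: Δ: 2! 2! 4! / 9! → 1/3780; sum: t=2:+1/48 = 1/48; 3j²(2 3 3; -1 3 -2) = Δ·Π!·Σ² = 5/84  (sign -1)
I_A²/I_B² = (3/140)/(5/84) = 9/25

9/25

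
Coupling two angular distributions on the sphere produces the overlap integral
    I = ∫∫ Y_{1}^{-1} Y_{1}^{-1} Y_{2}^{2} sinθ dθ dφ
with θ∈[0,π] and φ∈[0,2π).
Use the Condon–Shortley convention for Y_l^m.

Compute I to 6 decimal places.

m-sum 0 ✓  L=4 even ✓  0≤2≤2 ✓
Π(2lᵢ+1) = 3×3×5 = 45
triangle coeff Δ(1,1,2) = 1/30
Σ_t [0,0]: t=0:+1/1 = 1/1
(3j)²=2/15 [(1 1 2; 0 0 0)], sign=+1
Σ_t [0,0]: t=0:+1/4 = 1/4
(3j)²=1/5 [(1 1 2; -1 -1 2)], sign=+1
⇒ 4πI² = 6/5
I = (+1)√(6/5/(4π)) = 0.30901936

0.309019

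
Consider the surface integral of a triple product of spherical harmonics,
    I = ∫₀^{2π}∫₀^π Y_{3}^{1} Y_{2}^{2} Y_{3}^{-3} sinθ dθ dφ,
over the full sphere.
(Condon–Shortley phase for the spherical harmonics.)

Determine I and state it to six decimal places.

0.132981

m-sum 0 ✓  L=8 even ✓  1≤3≤5 ✓
Π(2lᵢ+1) = 7×5×7 = 245
triangle coeff Δ(3,2,3) = 1/3780
Σ_t [0,2]: t=0:+1/24 t=1:−1/4 t=2:+1/24 = -1/6
(3j)²=4/105 [(3 2 3; 0 0 0)], sign=+1
Σ_t [2,2]: t=2:+1/96 = 1/96
(3j)²=1/42 [(3 2 3; 1 2 -3)], sign=+1
⇒ 4πI² = 2/9
I = (+1)√(2/9/(4π)) = 0.13298076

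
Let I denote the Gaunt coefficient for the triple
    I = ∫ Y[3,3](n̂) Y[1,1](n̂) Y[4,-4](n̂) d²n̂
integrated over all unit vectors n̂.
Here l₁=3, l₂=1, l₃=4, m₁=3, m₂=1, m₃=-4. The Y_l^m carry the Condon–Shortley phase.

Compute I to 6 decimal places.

Rules hold: Σm=0, L=8 even, 2≤4≤4.
N = 7·3·9 = 189
Δ = 0!·6!·2!/9! = 1/252
Racah Σ t=0..0: t=0:+1/36 = 1/36
⇒ 3j(3 1 4; 0 0 0)² = 4/63, sgn +1
Racah Σ t=0..0: t=0:+1/1440 = 1/1440
⇒ 3j(3 1 4; 3 1 -4)² = 1/9, sgn +1
4πI² = N·(3j₀)²·(3jₘ)² = 4/3
I = +1·√(1.33333/4π) = 0.32573501

0.325735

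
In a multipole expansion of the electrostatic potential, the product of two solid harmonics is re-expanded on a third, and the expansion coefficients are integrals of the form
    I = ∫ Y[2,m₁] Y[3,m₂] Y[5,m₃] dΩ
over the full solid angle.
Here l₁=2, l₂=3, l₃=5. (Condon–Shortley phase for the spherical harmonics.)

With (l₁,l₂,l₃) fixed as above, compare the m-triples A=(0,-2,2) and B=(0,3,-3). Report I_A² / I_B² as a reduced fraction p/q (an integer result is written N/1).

Shared (l₁,l₂,l₃)=(2,3,5): N and (l;000)² cancel in I_A²/I_B².
A: Δ = 0!·4!·6!/11! = 1/2310; Racah Σ t=0..0: t=0:+1/480 = 1/480; ⇒ 3j(2 3 5; 0 -2 2)² = 3/110, sgn -1
B: Δ = 0!·4!·6!/11! = 1/2310; Racah Σ t=0..0: t=0:+1/2880 = 1/2880; ⇒ 3j(2 3 5; 0 3 -3)² = 2/165, sgn +1
I_A²/I_B² = (3/110)/(2/165) = 9/4

9/4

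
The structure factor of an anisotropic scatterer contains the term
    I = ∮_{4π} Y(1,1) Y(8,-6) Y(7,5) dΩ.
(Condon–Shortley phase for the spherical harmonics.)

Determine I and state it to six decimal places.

0.291881

Rules hold: Σm=0, L=16 even, 7≤7≤9.
N = 3·17·15 = 765
Δ = 2!·0!·14!/17! = 1/2040
Racah Σ t=1..1: t=1:−1/25401600 = -1/25401600
⇒ 3j(1 8 7; 0 0 0)² = 8/255, sgn +1
Racah Σ t=0..0: t=0:+1/1916006400 = 1/1916006400
⇒ 3j(1 8 7; 1 -6 5)² = 91/2040, sgn +1
4πI² = N·(3j₀)²·(3jₘ)² = 91/85
I = +1·√(1.07059/4π) = 0.29188132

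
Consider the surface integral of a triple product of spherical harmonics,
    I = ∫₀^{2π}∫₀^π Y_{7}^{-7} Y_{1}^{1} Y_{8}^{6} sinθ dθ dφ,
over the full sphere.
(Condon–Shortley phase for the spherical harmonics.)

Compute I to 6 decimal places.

0.030597

Checks pass: Σm=0; 16 even; l₃=8∈[6,8].
(2·7+1)(2·1+1)(2·8+1) = 765
Δ: 0! 14! 2! / 17! → 1/2040
sum: t=0:+1/25401600 = 1/25401600
3j²(7 1 8; 0 0 0) = Δ·Π!·Σ² = 8/255  (sign +1)
sum: t=0:+1/174356582400 = 1/174356582400
3j²(7 1 8; -7 1 6) = Δ·Π!·Σ² = 1/2040  (sign +1)
combine: 4πI² = 765·8/255·1/2040 = 1/85
take √, sign +1: I = 0.03059748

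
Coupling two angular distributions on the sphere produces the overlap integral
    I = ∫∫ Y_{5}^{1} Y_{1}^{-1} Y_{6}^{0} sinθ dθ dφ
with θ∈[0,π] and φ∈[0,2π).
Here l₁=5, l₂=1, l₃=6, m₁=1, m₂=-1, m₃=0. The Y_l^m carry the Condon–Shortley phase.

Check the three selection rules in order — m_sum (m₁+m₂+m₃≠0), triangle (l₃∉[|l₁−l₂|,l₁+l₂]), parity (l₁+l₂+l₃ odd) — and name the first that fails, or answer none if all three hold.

none

Σmᵢ = 0  ✓
l₃∈[|l₁−l₂|,l₁+l₂]=[4,6], have l₃=6  ✓
Σlᵢ = 12 ⇒ even  ✓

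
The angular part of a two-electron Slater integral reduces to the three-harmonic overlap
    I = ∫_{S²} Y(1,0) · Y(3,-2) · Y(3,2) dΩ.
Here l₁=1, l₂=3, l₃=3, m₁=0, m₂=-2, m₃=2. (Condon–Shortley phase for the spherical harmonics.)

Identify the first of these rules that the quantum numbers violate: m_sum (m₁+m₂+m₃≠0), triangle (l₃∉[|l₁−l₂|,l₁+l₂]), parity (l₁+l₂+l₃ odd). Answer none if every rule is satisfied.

azimuthal sum: 0 − 2 + 2 = 0  ✓
2 ≤ 3 ≤ 4 (triangle on l)  ✓
L = 1 + 3 + 3 = 7 (odd)  ✗

parity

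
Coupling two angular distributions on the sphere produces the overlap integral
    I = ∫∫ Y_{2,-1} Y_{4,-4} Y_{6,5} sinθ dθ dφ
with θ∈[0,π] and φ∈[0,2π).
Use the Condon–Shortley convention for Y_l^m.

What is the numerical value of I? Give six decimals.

Rules hold: Σm=0, L=12 even, 2≤6≤6.
N = 5·9·13 = 585
Δ = 0!·4!·8!/13! = 1/6435
Racah Σ t=0..0: t=0:+1/2304 = 1/2304
⇒ 3j(2 4 6; 0 0 0)² = 5/143, sgn +1
Racah Σ t=0..0: t=0:+1/241920 = 1/241920
⇒ 3j(2 4 6; -1 -4 5)² = 1/39, sgn -1
4πI² = N·(3j₀)²·(3jₘ)² = 75/143
I = -1·√(0.524476/4π) = -0.20429497

-0.204295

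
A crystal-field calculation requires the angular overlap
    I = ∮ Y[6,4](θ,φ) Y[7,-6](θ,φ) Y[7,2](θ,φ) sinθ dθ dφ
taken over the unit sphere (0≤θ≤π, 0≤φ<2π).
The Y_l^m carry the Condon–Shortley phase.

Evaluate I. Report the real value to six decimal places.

-0.147792

Rules hold: Σm=0, L=20 even, 1≤7≤13.
N = 13·15·15 = 2925
Δ = 6!·6!·8!/21! = 1/2444321880
Racah Σ t=0..6: t=0:+1/2612736000 t=1:−1/20736000 t=2:+1/1658880 t=3:−1/746496 t=4:+1/1658880 t=5:−1/20736000 t=6:+1/2612736000 = -1/4354560
⇒ 3j(6 7 7; 0 0 0)² = 1000/138567, sgn +1
Racah Σ t=0..1: t=0:+1/174182400 t=1:−1/580608000 = 1/248832000
⇒ 3j(6 7 7; 4 -6 2)² = 21/1615, sgn -1
4πI² = N·(3j₀)²·(3jₘ)² = 315000/1147619
I = -1·√(0.274481/4π) = -0.14779219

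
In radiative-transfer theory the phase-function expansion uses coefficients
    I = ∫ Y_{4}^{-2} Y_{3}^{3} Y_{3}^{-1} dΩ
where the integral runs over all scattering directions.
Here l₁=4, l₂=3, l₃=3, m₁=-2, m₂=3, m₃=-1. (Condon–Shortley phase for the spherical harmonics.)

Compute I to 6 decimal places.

Rules hold: Σm=0, L=10 even, 1≤3≤7.
N = 9·7·7 = 441
Δ = 4!·4!·2!/11! = 1/34650
Racah Σ t=1..3: t=1:−1/72 t=2:+1/16 t=3:−1/72 = 5/144
⇒ 3j(4 3 3; 0 0 0)² = 2/77, sgn -1
Racah Σ t=4..4: t=4:+1/192 = 1/192
⇒ 3j(4 3 3; -2 3 -1)² = 3/77, sgn +1
4πI² = N·(3j₀)²·(3jₘ)² = 54/121
I = -1·√(0.446281/4π) = -0.18845135

-0.188451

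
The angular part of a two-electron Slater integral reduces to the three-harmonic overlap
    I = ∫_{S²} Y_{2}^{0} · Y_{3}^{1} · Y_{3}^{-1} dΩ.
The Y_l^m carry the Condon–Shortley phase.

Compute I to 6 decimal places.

-0.126157

m-sum 0 ✓  L=8 even ✓  1≤3≤5 ✓
Π(2lᵢ+1) = 5×7×7 = 245
triangle coeff Δ(2,3,3) = 1/3780
Σ_t [0,2]: t=0:+1/24 t=1:−1/4 t=2:+1/24 = -1/6
(3j)²=4/105 [(2 3 3; 0 0 0)], sign=+1
Σ_t [0,2]: t=0:+1/96 t=1:−1/6 t=2:+1/16 = -3/32
(3j)²=3/140 [(2 3 3; 0 1 -1)], sign=-1
⇒ 4πI² = 1/5
I = (-1)√(1/5/(4π)) = -0.12615663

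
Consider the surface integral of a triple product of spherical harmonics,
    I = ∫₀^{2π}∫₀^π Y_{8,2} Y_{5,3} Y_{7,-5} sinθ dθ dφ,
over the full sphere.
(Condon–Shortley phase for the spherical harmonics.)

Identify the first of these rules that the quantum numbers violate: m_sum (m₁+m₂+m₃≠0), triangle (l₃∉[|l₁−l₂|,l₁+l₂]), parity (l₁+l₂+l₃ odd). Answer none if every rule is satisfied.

m₁+m₂+m₃ = 2 + 3 − 5 = 0  ✓
triangle: |8−5|=3 ≤ l₃=7 ≤ 8+5=13  ✓
parity: l₁+l₂+l₃ = 20 is even  ✓

none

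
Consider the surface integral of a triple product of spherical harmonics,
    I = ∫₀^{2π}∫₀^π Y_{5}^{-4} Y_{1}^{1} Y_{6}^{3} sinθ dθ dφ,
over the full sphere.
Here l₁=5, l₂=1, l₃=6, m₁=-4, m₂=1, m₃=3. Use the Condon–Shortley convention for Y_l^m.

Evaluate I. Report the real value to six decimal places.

Rules hold: Σm=0, L=12 even, 4≤6≤6.
N = 11·3·13 = 429
Δ = 0!·10!·2!/13! = 1/858
Racah Σ t=0..0: t=0:+1/14400 = 1/14400
⇒ 3j(5 1 6; 0 0 0)² = 6/143, sgn +1
Racah Σ t=0..0: t=0:+1/725760 = 1/725760
⇒ 3j(5 1 6; -4 1 3)² = 1/286, sgn -1
4πI² = N·(3j₀)²·(3jₘ)² = 9/143
I = -1·√(0.0629371/4π) = -0.07076985

-0.070770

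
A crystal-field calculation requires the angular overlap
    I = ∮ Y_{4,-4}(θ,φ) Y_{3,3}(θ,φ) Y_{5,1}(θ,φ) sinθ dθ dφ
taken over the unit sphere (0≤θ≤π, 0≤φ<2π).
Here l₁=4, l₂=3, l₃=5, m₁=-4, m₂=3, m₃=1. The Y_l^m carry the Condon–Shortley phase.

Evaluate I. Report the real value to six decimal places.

m-sum 0 ✓  L=12 even ✓  1≤5≤7 ✓
Π(2lᵢ+1) = 9×7×11 = 693
triangle coeff Δ(4,3,5) = 1/180180
Σ_t [0,2]: t=0:+1/576 t=1:−1/144 t=2:+1/576 = -1/288
(3j)²=20/1001 [(4 3 5; 0 0 0)], sign=+1
Σ_t [2,2]: t=2:+1/34560 = 1/34560
(3j)²=1/429 [(4 3 5; -4 3 1)], sign=+1
⇒ 4πI² = 60/1859
I = (+1)√(60/1859/(4π)) = 0.05067935

0.050679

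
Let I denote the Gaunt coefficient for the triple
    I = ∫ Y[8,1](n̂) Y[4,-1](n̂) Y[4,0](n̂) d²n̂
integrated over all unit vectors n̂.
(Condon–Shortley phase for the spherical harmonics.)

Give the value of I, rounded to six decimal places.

m-sum 0 ✓  L=16 even ✓  4≤4≤12 ✓
Π(2lᵢ+1) = 17×9×9 = 1377
triangle coeff Δ(8,4,4) = 1/218790
Σ_t [4,4]: t=4:+1/331776 = 1/331776
(3j)²=490/21879 [(8 4 4; 0 0 0)], sign=+1
Σ_t [3,3]: t=3:−1/414720 = -1/414720
(3j)²=49/2431 [(8 4 4; 1 -1 0)], sign=-1
⇒ 4πI² = 216090/347633
I = (-1)√(216090/347633/(4π)) = -0.22240877

-0.222409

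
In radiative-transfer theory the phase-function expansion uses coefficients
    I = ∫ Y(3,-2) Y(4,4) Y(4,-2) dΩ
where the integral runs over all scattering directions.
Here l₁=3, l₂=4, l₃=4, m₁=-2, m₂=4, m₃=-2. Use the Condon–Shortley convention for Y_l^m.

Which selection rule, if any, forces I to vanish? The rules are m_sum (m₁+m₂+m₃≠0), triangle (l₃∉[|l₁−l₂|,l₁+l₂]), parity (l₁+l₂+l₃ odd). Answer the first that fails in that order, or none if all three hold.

azimuthal sum: -2 + 4 − 2 = 0  ✓
1 ≤ 4 ≤ 7 (triangle on l)  ✓
L = 3 + 4 + 4 = 11 (odd)  ✗

parity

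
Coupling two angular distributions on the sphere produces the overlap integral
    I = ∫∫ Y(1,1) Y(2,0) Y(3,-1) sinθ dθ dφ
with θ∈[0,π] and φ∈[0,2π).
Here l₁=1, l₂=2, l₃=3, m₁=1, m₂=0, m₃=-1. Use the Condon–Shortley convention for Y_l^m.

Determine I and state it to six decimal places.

Rules hold: Σm=0, L=6 even, 1≤3≤3.
N = 3·5·7 = 105
Δ = 0!·2!·4!/7! = 1/105
Racah Σ t=0..0: t=0:+1/4 = 1/4
⇒ 3j(1 2 3; 0 0 0)² = 3/35, sgn -1
Racah Σ t=0..0: t=0:+1/8 = 1/8
⇒ 3j(1 2 3; 1 0 -1)² = 2/35, sgn +1
4πI² = N·(3j₀)²·(3jₘ)² = 18/35
I = -1·√(0.514286/4π) = -0.20230066

-0.202301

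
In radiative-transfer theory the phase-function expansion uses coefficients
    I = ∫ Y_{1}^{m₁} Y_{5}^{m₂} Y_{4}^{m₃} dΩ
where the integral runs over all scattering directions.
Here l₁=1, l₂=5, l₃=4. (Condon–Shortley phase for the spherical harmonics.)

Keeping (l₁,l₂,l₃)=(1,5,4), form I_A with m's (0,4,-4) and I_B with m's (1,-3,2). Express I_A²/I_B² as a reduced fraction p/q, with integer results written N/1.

Same 1,5,4: normalisation and zero-m 3j drop out of the ratio.
A: Δ: 2! 0! 8! / 11! → 1/495; sum: t=1:−1/40320 = -1/40320; 3j²(1 5 4; 0 4 -4) = Δ·Π!·Σ² = 1/55  (sign -1)
B: Δ: 2! 0! 8! / 11! → 1/495; sum: t=0:+1/2880 = 1/2880; 3j²(1 5 4; 1 -3 2) = Δ·Π!·Σ² = 28/495  (sign +1)
I_A²/I_B² = (1/55)/(28/495) = 9/28

9/28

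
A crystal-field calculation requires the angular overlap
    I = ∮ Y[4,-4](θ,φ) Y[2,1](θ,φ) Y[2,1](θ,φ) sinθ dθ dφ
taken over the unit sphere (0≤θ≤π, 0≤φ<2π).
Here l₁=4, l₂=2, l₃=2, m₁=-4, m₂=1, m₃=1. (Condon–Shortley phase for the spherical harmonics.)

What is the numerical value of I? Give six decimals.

0.000000

-4 + 1 + 1 = -2 ≠ 0: azimuthal integral kills it; I = 0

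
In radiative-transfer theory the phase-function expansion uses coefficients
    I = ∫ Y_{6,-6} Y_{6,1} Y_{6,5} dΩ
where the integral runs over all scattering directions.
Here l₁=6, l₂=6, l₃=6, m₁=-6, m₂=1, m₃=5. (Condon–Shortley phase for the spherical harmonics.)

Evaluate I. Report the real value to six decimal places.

0.117823

m-sum 0 ✓  L=18 even ✓  0≤6≤12 ✓
Π(2lᵢ+1) = 13×13×13 = 2197
triangle coeff Δ(6,6,6) = 1/325909584
Σ_t [0,6]: t=0:+1/373248000 t=1:−1/1728000 t=2:+1/110592 t=3:−1/46656 t=4:+1/110592 t=5:−1/1728000 t=6:+1/373248000 = -7/1555200
(3j)²=400/46189 [(6 6 6; 0 0 0)], sign=-1
Σ_t [6,6]: t=6:+1/62208000 = 1/62208000
(3j)²=77/8398 [(6 6 6; -6 1 5)], sign=-1
⇒ 4πI² = 18200/104329
I = (+1)√(18200/104329/(4π)) = 0.11782250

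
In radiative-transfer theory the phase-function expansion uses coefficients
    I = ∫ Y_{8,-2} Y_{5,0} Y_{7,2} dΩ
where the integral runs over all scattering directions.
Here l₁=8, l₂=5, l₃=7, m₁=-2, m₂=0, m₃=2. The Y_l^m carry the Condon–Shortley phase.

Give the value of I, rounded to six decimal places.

0.020044

m-sum 0 ✓  L=20 even ✓  3≤7≤13 ✓
Π(2lᵢ+1) = 17×11×15 = 2805
triangle coeff Δ(8,5,7) = 1/814773960
Σ_t [1,5]: t=1:−1/87091200 t=2:+1/4976640 t=3:−1/2073600 t=4:+1/4976640 t=5:−1/87091200 = -1/9676800
(3j)²=360/46189 [(8 5 7; 0 0 0)], sign=+1
Σ_t [1,5]: t=1:−1/1045094400 t=2:+1/23224320 t=3:−1/4354560 t=4:+1/4976640 t=5:−1/41472000 = -1/93312000
(3j)²=32/138567 [(8 5 7; -2 0 2)], sign=+1
⇒ 4πI² = 57600/11408683
I = (+1)√(57600/11408683/(4π)) = 0.02004419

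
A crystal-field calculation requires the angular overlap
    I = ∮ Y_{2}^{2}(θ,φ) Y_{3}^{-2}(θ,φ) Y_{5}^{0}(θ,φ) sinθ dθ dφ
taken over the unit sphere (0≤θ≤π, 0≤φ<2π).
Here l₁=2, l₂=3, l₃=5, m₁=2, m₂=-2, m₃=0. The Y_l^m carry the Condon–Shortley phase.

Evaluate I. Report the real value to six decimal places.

m-sum 0 ✓  L=10 even ✓  1≤5≤5 ✓
Π(2lᵢ+1) = 5×7×11 = 385
triangle coeff Δ(2,3,5) = 1/2310
Σ_t [0,0]: t=0:+1/144 = 1/144
(3j)²=10/231 [(2 3 5; 0 0 0)], sign=-1
Σ_t [0,0]: t=0:+1/2880 = 1/2880
(3j)²=1/462 [(2 3 5; 2 -2 0)], sign=-1
⇒ 4πI² = 25/693
I = (+1)√(25/693/(4π)) = 0.05357948

0.053579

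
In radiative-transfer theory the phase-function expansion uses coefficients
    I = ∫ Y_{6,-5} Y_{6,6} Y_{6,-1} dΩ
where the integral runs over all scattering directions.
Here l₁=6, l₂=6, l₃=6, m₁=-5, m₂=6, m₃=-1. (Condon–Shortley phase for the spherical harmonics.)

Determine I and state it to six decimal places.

Rules hold: Σm=0, L=18 even, 0≤6≤12.
N = 13·13·13 = 2197
Δ = 6!·6!·6!/19! = 1/325909584
Racah Σ t=0..6: t=0:+1/373248000 t=1:−1/1728000 t=2:+1/110592 t=3:−1/46656 t=4:+1/110592 t=5:−1/1728000 t=6:+1/373248000 = -7/1555200
⇒ 3j(6 6 6; 0 0 0)² = 400/46189, sgn -1
Racah Σ t=6..6: t=6:+1/62208000 = 1/62208000
⇒ 3j(6 6 6; -5 6 -1)² = 77/8398, sgn -1
4πI² = N·(3j₀)²·(3jₘ)² = 18200/104329
I = +1·√(0.174448/4π) = 0.11782250

0.117823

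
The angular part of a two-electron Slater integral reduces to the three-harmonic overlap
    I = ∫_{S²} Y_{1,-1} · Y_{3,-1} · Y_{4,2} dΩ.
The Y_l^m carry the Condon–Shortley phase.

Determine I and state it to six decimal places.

0.238414

Rules hold: Σm=0, L=8 even, 2≤4≤4.
N = 3·7·9 = 189
Δ = 0!·2!·6!/9! = 1/252
Racah Σ t=0..0: t=0:+1/36 = 1/36
⇒ 3j(1 3 4; 0 0 0)² = 4/63, sgn +1
Racah Σ t=0..0: t=0:+1/96 = 1/96
⇒ 3j(1 3 4; -1 -1 2)² = 5/84, sgn +1
4πI² = N·(3j₀)²·(3jₘ)² = 5/7
I = +1·√(0.714286/4π) = 0.23841361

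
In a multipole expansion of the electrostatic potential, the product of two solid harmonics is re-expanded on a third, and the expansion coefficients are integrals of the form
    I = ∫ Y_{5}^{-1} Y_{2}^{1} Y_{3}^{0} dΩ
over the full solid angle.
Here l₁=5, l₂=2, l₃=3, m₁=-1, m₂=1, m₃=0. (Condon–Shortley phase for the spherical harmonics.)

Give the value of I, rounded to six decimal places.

-0.214318

m-sum 0 ✓  L=10 even ✓  3≤3≤7 ✓
Π(2lᵢ+1) = 11×5×7 = 385
triangle coeff Δ(5,2,3) = 1/2310
Σ_t [2,2]: t=2:+1/144 = 1/144
(3j)²=10/231 [(5 2 3; 0 0 0)], sign=-1
Σ_t [3,3]: t=3:−1/216 = -1/216
(3j)²=8/231 [(5 2 3; -1 1 0)], sign=+1
⇒ 4πI² = 400/693
I = (-1)√(400/693/(4π)) = -0.21431790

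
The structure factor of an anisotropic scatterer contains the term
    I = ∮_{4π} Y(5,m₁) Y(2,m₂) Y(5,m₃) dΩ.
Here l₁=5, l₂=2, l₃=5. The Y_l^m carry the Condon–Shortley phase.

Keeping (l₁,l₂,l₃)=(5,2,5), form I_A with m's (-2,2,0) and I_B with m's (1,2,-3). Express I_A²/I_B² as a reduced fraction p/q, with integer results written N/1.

5/4

Shared (l₁,l₂,l₃)=(5,2,5): N and (l;000)² cancel in I_A²/I_B².
A: Δ = 2!·8!·2!/13! = 1/38610; Racah Σ t=2..2: t=2:+1/2880 = 1/2880; ⇒ 3j(5 2 5; -2 2 0)² = 14/429, sgn -1
B: Δ = 2!·8!·2!/13! = 1/38610; Racah Σ t=2..2: t=2:+1/5760 = 1/5760; ⇒ 3j(5 2 5; 1 2 -3)² = 56/2145, sgn +1
I_A²/I_B² = (14/429)/(56/2145) = 5/4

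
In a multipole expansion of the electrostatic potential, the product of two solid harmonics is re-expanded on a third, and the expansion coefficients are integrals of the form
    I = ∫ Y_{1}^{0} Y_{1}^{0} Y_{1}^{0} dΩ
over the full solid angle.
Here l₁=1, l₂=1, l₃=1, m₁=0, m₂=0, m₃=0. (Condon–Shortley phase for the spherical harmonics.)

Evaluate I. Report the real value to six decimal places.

0.000000

L=3 odd ⇒ parity kills the (l;000) factor ⇒ I = 0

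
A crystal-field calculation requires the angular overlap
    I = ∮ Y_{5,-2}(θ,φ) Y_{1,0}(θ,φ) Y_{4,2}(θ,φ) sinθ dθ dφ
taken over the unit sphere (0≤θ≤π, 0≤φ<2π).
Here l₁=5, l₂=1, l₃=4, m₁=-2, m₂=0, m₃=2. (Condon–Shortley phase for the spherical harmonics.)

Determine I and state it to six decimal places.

0.225034

Checks pass: Σm=0; 10 even; l₃=4∈[4,6].
(2·5+1)(2·1+1)(2·4+1) = 297
Δ: 2! 8! 0! / 11! → 1/495
sum: t=1:−1/576 = -1/576
3j²(5 1 4; 0 0 0) = Δ·Π!·Σ² = 5/99  (sign -1)
sum: t=1:−1/1440 = -1/1440
3j²(5 1 4; -2 0 2) = Δ·Π!·Σ² = 7/165  (sign -1)
combine: 4πI² = 297·5/99·7/165 = 7/11
take √, sign +1: I = 0.22503380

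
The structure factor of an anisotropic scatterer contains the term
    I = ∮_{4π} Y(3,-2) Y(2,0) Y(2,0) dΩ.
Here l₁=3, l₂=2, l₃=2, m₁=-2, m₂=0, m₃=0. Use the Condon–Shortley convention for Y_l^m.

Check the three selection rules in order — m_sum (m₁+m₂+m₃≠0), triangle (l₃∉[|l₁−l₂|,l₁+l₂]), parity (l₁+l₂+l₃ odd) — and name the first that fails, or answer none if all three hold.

m_sum

Σmᵢ = -2  ✗
l₃∈[|l₁−l₂|,l₁+l₂]=[1,5], have l₃=2
Σlᵢ = 7 ⇒ odd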